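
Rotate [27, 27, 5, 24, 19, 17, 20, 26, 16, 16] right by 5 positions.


Right rotate by 5: [17, 20, 26, 16, 16, 27, 27, 5, 24, 19]


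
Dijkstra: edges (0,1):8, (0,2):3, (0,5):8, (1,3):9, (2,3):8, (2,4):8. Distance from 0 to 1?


Dijkstra from 0:
Distances: {0: 0, 1: 8, 2: 3, 3: 11, 4: 11, 5: 8}
Shortest distance to 1 = 8, path = [0, 1]


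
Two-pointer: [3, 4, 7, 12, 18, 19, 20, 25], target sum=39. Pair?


Two pointers: lo=0, hi=7
Found pair: (19, 20) summing to 39


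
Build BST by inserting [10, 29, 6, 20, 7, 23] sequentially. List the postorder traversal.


Root = 10; build tree by BST insertion.
Postorder traversal: [7, 6, 23, 20, 29, 10]


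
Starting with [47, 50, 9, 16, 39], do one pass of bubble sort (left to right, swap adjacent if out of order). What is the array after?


After one pass: [47, 9, 16, 39, 50]


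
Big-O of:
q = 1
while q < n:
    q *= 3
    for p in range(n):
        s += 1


Per nesting level: O(log n) * O(n) = O(n log n)
Complexity: O(n log n)


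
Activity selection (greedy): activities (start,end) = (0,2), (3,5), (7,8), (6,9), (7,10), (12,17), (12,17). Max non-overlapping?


Greedy: pick earliest-ending, then skip overlaps.
Selected (4 activities): [(0, 2), (3, 5), (7, 8), (12, 17)]


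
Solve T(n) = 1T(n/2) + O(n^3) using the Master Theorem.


a=1, b=2, c=3. log_2(1)=0 < c=3. Case 3: O(n^c) = O(n^3)
Complexity: O(n^3)


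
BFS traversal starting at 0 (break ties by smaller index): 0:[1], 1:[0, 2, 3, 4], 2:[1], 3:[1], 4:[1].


BFS queue: start with [0]
Visit order: [0, 1, 2, 3, 4]


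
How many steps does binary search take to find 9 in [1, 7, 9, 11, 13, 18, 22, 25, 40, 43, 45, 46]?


Search for 9:
[0,11] mid=5 arr[5]=18
[0,4] mid=2 arr[2]=9
Total: 2 comparisons


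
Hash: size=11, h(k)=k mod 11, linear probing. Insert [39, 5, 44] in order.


Insertions: 39->slot 6; 5->slot 5; 44->slot 0
Table: [44, None, None, None, None, 5, 39, None, None, None, None]


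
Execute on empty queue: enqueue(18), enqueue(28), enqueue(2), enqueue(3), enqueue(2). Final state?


enqueue(18) -> [18]
enqueue(28) -> [18, 28]
enqueue(2) -> [18, 28, 2]
enqueue(3) -> [18, 28, 2, 3]
enqueue(2) -> [18, 28, 2, 3, 2]
Final queue (front to back): [18, 28, 2, 3, 2]


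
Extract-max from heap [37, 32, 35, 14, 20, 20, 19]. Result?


Max = 37
Replace root with last, heapify down
Resulting heap: [35, 32, 20, 14, 20, 19]


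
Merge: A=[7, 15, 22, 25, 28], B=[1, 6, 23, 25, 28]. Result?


Compare heads, take smaller each step.
Merged: [1, 6, 7, 15, 22, 23, 25, 25, 28, 28]


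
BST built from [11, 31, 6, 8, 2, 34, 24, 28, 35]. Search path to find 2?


BST root = 11
Search for 2: compare at each node
Path: [11, 6, 2]


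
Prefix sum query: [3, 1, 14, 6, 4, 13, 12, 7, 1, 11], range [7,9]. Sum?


Prefix sums: [0, 3, 4, 18, 24, 28, 41, 53, 60, 61, 72]
Sum[7..9] = prefix[10] - prefix[7] = 72 - 53 = 19


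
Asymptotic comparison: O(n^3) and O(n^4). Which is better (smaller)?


cubic grows slower than quartic
O(n^3) is asymptotically smaller; O(n^4) grows faster


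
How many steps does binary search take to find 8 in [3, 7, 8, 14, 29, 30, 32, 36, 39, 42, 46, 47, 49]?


Search for 8:
[0,12] mid=6 arr[6]=32
[0,5] mid=2 arr[2]=8
Total: 2 comparisons


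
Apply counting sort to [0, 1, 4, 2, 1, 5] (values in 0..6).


Count array: [1, 2, 1, 0, 1, 1, 0]
Reconstruct: [0, 1, 1, 2, 4, 5]


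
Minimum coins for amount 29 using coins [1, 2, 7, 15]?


dp[0]=0; dp[i]=1+min(dp[i-c] for c in coins)
...dp[24]=3, dp[25]=4, dp[26]=4, dp[27]=5, dp[28]=4, dp[29]=3
Minimum coins for 29 = 3


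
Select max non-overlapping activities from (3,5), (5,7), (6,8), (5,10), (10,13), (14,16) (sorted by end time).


Greedy: pick earliest-ending, then skip overlaps.
Selected (4 activities): [(3, 5), (5, 7), (10, 13), (14, 16)]


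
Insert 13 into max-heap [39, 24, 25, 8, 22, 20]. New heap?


Append 13: [39, 24, 25, 8, 22, 20, 13]
Bubble up: no swaps needed
Result: [39, 24, 25, 8, 22, 20, 13]


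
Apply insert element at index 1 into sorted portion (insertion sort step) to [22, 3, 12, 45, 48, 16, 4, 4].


After one pass: [3, 22, 12, 45, 48, 16, 4, 4]


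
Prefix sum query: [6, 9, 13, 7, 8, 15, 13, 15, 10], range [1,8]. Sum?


Prefix sums: [0, 6, 15, 28, 35, 43, 58, 71, 86, 96]
Sum[1..8] = prefix[9] - prefix[1] = 96 - 6 = 90


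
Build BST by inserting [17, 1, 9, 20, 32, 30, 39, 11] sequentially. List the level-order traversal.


Root = 17; build tree by BST insertion.
Level-Order traversal: [17, 1, 20, 9, 32, 11, 30, 39]


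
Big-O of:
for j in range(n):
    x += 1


Per nesting level: O(n) = O(n)
Complexity: O(n)


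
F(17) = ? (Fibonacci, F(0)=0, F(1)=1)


F(n)=F(n-1)+F(n-2)
...F(15)=610, F(16)=987, F(17)=1597


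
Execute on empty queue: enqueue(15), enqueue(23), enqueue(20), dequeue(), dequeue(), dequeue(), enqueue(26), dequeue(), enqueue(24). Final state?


enqueue(15) -> [15]
enqueue(23) -> [15, 23]
enqueue(20) -> [15, 23, 20]
dequeue() returns 15 -> [23, 20]
dequeue() returns 23 -> [20]
dequeue() returns 20 -> []
enqueue(26) -> [26]
dequeue() returns 26 -> []
enqueue(24) -> [24]
Final queue (front to back): [24]


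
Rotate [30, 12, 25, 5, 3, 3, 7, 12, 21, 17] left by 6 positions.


Left rotate by 6: [7, 12, 21, 17, 30, 12, 25, 5, 3, 3]


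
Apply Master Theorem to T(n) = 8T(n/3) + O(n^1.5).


a=8, b=3, c=1.5. log_3(8)=1.893 > c=1.5. Case 1: O(n^log_b(a)) = O(n^1.893)
Complexity: O(n^1.893)


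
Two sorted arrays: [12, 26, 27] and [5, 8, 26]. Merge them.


Compare heads, take smaller each step.
Merged: [5, 8, 12, 26, 26, 27]


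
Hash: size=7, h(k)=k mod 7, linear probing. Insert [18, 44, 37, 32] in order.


Insertions: 18->slot 4; 44->slot 2; 37->slot 3; 32->slot 5
Table: [None, None, 44, 37, 18, 32, None]


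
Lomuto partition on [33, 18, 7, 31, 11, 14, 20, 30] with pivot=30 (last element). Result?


Elements <= 30 go left of pivot.
Result: [18, 7, 11, 14, 20, 30, 33, 31], pivot at index 5


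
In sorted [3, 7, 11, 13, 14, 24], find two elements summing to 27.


Two pointers: lo=0, hi=5
Found pair: (3, 24) summing to 27


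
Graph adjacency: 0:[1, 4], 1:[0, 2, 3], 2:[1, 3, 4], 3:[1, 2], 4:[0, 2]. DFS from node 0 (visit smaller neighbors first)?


DFS stack-based: start with [0]
Visit order: [0, 1, 2, 3, 4]


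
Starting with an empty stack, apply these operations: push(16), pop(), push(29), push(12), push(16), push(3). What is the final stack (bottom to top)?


push(16) -> [16]
pop() returns 16 -> []
push(29) -> [29]
push(12) -> [29, 12]
push(16) -> [29, 12, 16]
push(3) -> [29, 12, 16, 3]
Final stack (bottom to top): [29, 12, 16, 3]


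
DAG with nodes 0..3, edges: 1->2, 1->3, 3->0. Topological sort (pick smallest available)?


Kahn's algorithm, process smallest node first
Order: [1, 2, 3, 0]


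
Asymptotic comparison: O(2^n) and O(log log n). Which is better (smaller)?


double-logarithmic grows slower than exponential
O(log log n) is asymptotically smaller; O(2^n) grows faster


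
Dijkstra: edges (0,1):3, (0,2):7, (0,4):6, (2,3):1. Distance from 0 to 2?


Dijkstra from 0:
Distances: {0: 0, 1: 3, 2: 7, 3: 8, 4: 6}
Shortest distance to 2 = 7, path = [0, 2]


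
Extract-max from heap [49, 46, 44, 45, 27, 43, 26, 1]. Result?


Max = 49
Replace root with last, heapify down
Resulting heap: [46, 45, 44, 1, 27, 43, 26]


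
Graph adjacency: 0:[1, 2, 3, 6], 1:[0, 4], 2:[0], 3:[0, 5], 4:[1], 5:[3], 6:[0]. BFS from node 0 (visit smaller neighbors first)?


BFS queue: start with [0]
Visit order: [0, 1, 2, 3, 6, 4, 5]


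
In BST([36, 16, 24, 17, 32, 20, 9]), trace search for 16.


BST root = 36
Search for 16: compare at each node
Path: [36, 16]


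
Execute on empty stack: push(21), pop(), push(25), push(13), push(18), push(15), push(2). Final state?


push(21) -> [21]
pop() returns 21 -> []
push(25) -> [25]
push(13) -> [25, 13]
push(18) -> [25, 13, 18]
push(15) -> [25, 13, 18, 15]
push(2) -> [25, 13, 18, 15, 2]
Final stack (bottom to top): [25, 13, 18, 15, 2]


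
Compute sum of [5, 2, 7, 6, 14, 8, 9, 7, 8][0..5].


Prefix sums: [0, 5, 7, 14, 20, 34, 42, 51, 58, 66]
Sum[0..5] = prefix[6] - prefix[0] = 42 - 0 = 42


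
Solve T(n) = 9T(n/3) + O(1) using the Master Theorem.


a=9, b=3, c=0. log_3(9)=2 > c=0. Case 1: O(n^log_b(a)) = O(n^2)
Complexity: O(n^2)


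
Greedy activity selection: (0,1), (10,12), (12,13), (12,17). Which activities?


Greedy: pick earliest-ending, then skip overlaps.
Selected (3 activities): [(0, 1), (10, 12), (12, 13)]


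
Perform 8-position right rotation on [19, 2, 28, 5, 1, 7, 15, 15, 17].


Right rotate by 8: [2, 28, 5, 1, 7, 15, 15, 17, 19]


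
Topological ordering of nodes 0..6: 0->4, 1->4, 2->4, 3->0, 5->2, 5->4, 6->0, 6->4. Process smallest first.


Kahn's algorithm, process smallest node first
Order: [1, 3, 5, 2, 6, 0, 4]


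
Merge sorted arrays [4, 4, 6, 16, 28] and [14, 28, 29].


Compare heads, take smaller each step.
Merged: [4, 4, 6, 14, 16, 28, 28, 29]


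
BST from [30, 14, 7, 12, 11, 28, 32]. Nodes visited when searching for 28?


BST root = 30
Search for 28: compare at each node
Path: [30, 14, 28]


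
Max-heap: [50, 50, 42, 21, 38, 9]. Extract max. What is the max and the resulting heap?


Max = 50
Replace root with last, heapify down
Resulting heap: [50, 38, 42, 21, 9]


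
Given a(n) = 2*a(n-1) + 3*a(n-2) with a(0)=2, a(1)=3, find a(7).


Build bottom-up:
...a(5)=303, a(6)=912, a(7)=2*912+3*303=2733


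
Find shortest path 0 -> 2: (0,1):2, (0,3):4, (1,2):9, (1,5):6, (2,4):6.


Dijkstra from 0:
Distances: {0: 0, 1: 2, 2: 11, 3: 4, 4: 17, 5: 8}
Shortest distance to 2 = 11, path = [0, 1, 2]


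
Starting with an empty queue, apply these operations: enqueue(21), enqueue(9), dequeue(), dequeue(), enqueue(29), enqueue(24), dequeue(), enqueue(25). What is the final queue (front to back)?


enqueue(21) -> [21]
enqueue(9) -> [21, 9]
dequeue() returns 21 -> [9]
dequeue() returns 9 -> []
enqueue(29) -> [29]
enqueue(24) -> [29, 24]
dequeue() returns 29 -> [24]
enqueue(25) -> [24, 25]
Final queue (front to back): [24, 25]


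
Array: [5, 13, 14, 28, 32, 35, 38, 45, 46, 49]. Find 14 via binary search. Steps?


Search for 14:
[0,9] mid=4 arr[4]=32
[0,3] mid=1 arr[1]=13
[2,3] mid=2 arr[2]=14
Total: 3 comparisons


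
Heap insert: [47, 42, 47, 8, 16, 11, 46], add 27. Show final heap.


Append 27: [47, 42, 47, 8, 16, 11, 46, 27]
Bubble up: swap idx 7(27) with idx 3(8)
Result: [47, 42, 47, 27, 16, 11, 46, 8]


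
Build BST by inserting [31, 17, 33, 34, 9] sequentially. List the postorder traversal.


Root = 31; build tree by BST insertion.
Postorder traversal: [9, 17, 34, 33, 31]


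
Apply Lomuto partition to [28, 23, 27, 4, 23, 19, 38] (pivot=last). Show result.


Elements <= 38 go left of pivot.
Result: [28, 23, 27, 4, 23, 19, 38], pivot at index 6


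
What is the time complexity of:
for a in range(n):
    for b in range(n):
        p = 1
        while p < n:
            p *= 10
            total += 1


Per nesting level: O(n) * O(n) * O(log n) = O(n^2 log n)
Complexity: O(n^2 log n)


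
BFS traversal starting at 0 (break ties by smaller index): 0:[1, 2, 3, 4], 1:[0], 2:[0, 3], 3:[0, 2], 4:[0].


BFS queue: start with [0]
Visit order: [0, 1, 2, 3, 4]


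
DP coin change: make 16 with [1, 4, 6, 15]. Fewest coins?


dp[0]=0; dp[i]=1+min(dp[i-c] for c in coins)
...dp[11]=3, dp[12]=2, dp[13]=3, dp[14]=3, dp[15]=1, dp[16]=2
Minimum coins for 16 = 2


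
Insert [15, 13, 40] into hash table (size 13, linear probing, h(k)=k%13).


Insertions: 15->slot 2; 13->slot 0; 40->slot 1
Table: [13, 40, 15, None, None, None, None, None, None, None, None, None, None]


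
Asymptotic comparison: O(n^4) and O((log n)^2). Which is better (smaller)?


polylogarithmic grows slower than quartic
O((log n)^2) is asymptotically smaller; O(n^4) grows faster


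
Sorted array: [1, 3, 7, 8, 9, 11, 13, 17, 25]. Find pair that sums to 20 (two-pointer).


Two pointers: lo=0, hi=8
Found pair: (3, 17) summing to 20


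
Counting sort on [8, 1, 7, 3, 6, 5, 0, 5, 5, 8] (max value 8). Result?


Count array: [1, 1, 0, 1, 0, 3, 1, 1, 2]
Reconstruct: [0, 1, 3, 5, 5, 5, 6, 7, 8, 8]


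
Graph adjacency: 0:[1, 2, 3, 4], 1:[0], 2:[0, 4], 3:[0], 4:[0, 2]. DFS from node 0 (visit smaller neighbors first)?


DFS stack-based: start with [0]
Visit order: [0, 1, 2, 4, 3]


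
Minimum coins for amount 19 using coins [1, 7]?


dp[0]=0; dp[i]=1+min(dp[i-c] for c in coins)
...dp[14]=2, dp[15]=3, dp[16]=4, dp[17]=5, dp[18]=6, dp[19]=7
Minimum coins for 19 = 7


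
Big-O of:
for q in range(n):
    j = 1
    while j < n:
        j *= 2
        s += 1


Per nesting level: O(n) * O(log n) = O(n log n)
Complexity: O(n log n)


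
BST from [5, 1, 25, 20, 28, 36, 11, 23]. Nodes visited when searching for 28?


BST root = 5
Search for 28: compare at each node
Path: [5, 25, 28]


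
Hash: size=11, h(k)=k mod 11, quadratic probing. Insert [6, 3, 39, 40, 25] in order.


Insertions: 6->slot 6; 3->slot 3; 39->slot 7; 40->slot 8; 25->slot 4
Table: [None, None, None, 3, 25, None, 6, 39, 40, None, None]


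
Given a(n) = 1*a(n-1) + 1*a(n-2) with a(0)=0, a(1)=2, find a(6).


Build bottom-up:
...a(4)=6, a(5)=10, a(6)=1*10+1*6=16


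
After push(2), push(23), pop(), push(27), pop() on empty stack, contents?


push(2) -> [2]
push(23) -> [2, 23]
pop() returns 23 -> [2]
push(27) -> [2, 27]
pop() returns 27 -> [2]
Final stack (bottom to top): [2]


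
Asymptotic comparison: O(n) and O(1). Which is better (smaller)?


constant grows slower than linear
O(1) is asymptotically smaller; O(n) grows faster


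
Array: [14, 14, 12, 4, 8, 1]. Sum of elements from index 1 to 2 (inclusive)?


Prefix sums: [0, 14, 28, 40, 44, 52, 53]
Sum[1..2] = prefix[3] - prefix[1] = 40 - 14 = 26


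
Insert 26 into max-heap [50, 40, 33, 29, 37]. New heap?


Append 26: [50, 40, 33, 29, 37, 26]
Bubble up: no swaps needed
Result: [50, 40, 33, 29, 37, 26]


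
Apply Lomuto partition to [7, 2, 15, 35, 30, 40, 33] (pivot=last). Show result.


Elements <= 33 go left of pivot.
Result: [7, 2, 15, 30, 33, 40, 35], pivot at index 4


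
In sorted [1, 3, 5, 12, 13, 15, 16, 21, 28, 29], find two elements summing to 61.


Two pointers: lo=0, hi=9
No pair sums to 61


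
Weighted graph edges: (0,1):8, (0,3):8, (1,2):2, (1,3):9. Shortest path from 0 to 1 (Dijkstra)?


Dijkstra from 0:
Distances: {0: 0, 1: 8, 2: 10, 3: 8}
Shortest distance to 1 = 8, path = [0, 1]


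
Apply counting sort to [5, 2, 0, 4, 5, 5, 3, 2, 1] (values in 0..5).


Count array: [1, 1, 2, 1, 1, 3]
Reconstruct: [0, 1, 2, 2, 3, 4, 5, 5, 5]


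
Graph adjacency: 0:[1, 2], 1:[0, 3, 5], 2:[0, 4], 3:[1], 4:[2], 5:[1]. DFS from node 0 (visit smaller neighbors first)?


DFS stack-based: start with [0]
Visit order: [0, 1, 3, 5, 2, 4]


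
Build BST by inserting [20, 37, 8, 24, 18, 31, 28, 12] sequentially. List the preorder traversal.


Root = 20; build tree by BST insertion.
Preorder traversal: [20, 8, 18, 12, 37, 24, 31, 28]


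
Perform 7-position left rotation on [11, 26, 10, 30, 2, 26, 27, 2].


Left rotate by 7: [2, 11, 26, 10, 30, 2, 26, 27]


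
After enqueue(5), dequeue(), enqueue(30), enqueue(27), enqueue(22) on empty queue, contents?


enqueue(5) -> [5]
dequeue() returns 5 -> []
enqueue(30) -> [30]
enqueue(27) -> [30, 27]
enqueue(22) -> [30, 27, 22]
Final queue (front to back): [30, 27, 22]


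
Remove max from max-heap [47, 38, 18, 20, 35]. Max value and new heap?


Max = 47
Replace root with last, heapify down
Resulting heap: [38, 35, 18, 20]


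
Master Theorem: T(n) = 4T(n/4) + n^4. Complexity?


a=4, b=4, c=4. log_4(4)=1 < c=4. Case 3: O(n^c) = O(n^4)
Complexity: O(n^4)


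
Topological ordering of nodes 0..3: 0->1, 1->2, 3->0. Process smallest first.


Kahn's algorithm, process smallest node first
Order: [3, 0, 1, 2]


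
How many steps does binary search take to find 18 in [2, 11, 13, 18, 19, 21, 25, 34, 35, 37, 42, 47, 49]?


Search for 18:
[0,12] mid=6 arr[6]=25
[0,5] mid=2 arr[2]=13
[3,5] mid=4 arr[4]=19
[3,3] mid=3 arr[3]=18
Total: 4 comparisons


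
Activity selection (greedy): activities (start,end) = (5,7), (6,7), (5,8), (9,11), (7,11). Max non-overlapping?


Greedy: pick earliest-ending, then skip overlaps.
Selected (2 activities): [(5, 7), (9, 11)]


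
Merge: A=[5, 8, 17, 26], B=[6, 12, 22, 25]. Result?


Compare heads, take smaller each step.
Merged: [5, 6, 8, 12, 17, 22, 25, 26]


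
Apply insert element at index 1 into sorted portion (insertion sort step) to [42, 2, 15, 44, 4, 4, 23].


After one pass: [2, 42, 15, 44, 4, 4, 23]


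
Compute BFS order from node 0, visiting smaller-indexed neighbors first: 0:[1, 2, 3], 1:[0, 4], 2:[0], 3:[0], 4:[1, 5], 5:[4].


BFS queue: start with [0]
Visit order: [0, 1, 2, 3, 4, 5]


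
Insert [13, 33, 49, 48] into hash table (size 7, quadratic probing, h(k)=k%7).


Insertions: 13->slot 6; 33->slot 5; 49->slot 0; 48->slot 3
Table: [49, None, None, 48, None, 33, 13]


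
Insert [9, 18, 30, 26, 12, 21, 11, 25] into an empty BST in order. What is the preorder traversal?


Root = 9; build tree by BST insertion.
Preorder traversal: [9, 18, 12, 11, 30, 26, 21, 25]


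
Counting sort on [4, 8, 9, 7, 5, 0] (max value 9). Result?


Count array: [1, 0, 0, 0, 1, 1, 0, 1, 1, 1]
Reconstruct: [0, 4, 5, 7, 8, 9]


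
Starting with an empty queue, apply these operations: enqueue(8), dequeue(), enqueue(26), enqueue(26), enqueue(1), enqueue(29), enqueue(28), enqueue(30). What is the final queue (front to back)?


enqueue(8) -> [8]
dequeue() returns 8 -> []
enqueue(26) -> [26]
enqueue(26) -> [26, 26]
enqueue(1) -> [26, 26, 1]
enqueue(29) -> [26, 26, 1, 29]
enqueue(28) -> [26, 26, 1, 29, 28]
enqueue(30) -> [26, 26, 1, 29, 28, 30]
Final queue (front to back): [26, 26, 1, 29, 28, 30]


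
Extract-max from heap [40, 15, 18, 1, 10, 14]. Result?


Max = 40
Replace root with last, heapify down
Resulting heap: [18, 15, 14, 1, 10]


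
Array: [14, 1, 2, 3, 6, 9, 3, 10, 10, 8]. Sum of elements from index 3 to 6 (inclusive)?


Prefix sums: [0, 14, 15, 17, 20, 26, 35, 38, 48, 58, 66]
Sum[3..6] = prefix[7] - prefix[3] = 38 - 17 = 21


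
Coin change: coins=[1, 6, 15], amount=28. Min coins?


dp[0]=0; dp[i]=1+min(dp[i-c] for c in coins)
...dp[23]=4, dp[24]=4, dp[25]=5, dp[26]=6, dp[27]=3, dp[28]=4
Minimum coins for 28 = 4


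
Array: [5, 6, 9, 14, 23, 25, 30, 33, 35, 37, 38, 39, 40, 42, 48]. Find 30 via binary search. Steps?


Search for 30:
[0,14] mid=7 arr[7]=33
[0,6] mid=3 arr[3]=14
[4,6] mid=5 arr[5]=25
[6,6] mid=6 arr[6]=30
Total: 4 comparisons


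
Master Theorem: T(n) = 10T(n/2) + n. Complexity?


a=10, b=2, c=1. log_2(10)=3.322 > c=1. Case 1: O(n^log_b(a)) = O(n^3.322)
Complexity: O(n^3.322)


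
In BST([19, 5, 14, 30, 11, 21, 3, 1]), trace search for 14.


BST root = 19
Search for 14: compare at each node
Path: [19, 5, 14]


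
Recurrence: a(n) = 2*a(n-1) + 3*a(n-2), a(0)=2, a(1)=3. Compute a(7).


Build bottom-up:
...a(5)=303, a(6)=912, a(7)=2*912+3*303=2733


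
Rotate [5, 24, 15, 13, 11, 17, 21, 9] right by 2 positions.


Right rotate by 2: [21, 9, 5, 24, 15, 13, 11, 17]


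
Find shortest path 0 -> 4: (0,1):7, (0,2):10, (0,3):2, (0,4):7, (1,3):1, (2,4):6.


Dijkstra from 0:
Distances: {0: 0, 1: 3, 2: 10, 3: 2, 4: 7}
Shortest distance to 4 = 7, path = [0, 4]


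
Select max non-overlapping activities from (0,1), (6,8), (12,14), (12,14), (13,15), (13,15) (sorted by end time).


Greedy: pick earliest-ending, then skip overlaps.
Selected (3 activities): [(0, 1), (6, 8), (12, 14)]


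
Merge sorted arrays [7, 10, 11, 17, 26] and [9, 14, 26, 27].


Compare heads, take smaller each step.
Merged: [7, 9, 10, 11, 14, 17, 26, 26, 27]


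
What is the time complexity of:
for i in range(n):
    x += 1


Per nesting level: O(n) = O(n)
Complexity: O(n)


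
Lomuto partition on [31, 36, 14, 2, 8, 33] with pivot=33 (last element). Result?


Elements <= 33 go left of pivot.
Result: [31, 14, 2, 8, 33, 36], pivot at index 4


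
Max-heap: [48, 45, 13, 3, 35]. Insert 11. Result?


Append 11: [48, 45, 13, 3, 35, 11]
Bubble up: no swaps needed
Result: [48, 45, 13, 3, 35, 11]


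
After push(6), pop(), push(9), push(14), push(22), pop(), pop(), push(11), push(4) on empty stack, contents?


push(6) -> [6]
pop() returns 6 -> []
push(9) -> [9]
push(14) -> [9, 14]
push(22) -> [9, 14, 22]
pop() returns 22 -> [9, 14]
pop() returns 14 -> [9]
push(11) -> [9, 11]
push(4) -> [9, 11, 4]
Final stack (bottom to top): [9, 11, 4]


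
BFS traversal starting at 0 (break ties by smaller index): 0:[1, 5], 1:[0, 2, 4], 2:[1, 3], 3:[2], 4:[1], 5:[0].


BFS queue: start with [0]
Visit order: [0, 1, 5, 2, 4, 3]


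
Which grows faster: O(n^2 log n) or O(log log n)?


double-logarithmic grows slower than n^2 log n
O(log log n) is asymptotically smaller; O(n^2 log n) grows faster


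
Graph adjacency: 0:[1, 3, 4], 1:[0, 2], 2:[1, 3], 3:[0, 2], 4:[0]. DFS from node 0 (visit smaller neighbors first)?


DFS stack-based: start with [0]
Visit order: [0, 1, 2, 3, 4]


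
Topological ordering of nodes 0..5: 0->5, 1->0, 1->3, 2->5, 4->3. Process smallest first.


Kahn's algorithm, process smallest node first
Order: [1, 0, 2, 4, 3, 5]


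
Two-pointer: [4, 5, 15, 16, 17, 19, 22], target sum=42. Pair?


Two pointers: lo=0, hi=6
No pair sums to 42


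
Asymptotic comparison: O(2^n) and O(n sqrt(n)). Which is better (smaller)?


n^1.5 grows slower than exponential
O(n sqrt(n)) is asymptotically smaller; O(2^n) grows faster


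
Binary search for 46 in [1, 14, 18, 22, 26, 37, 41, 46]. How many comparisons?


Search for 46:
[0,7] mid=3 arr[3]=22
[4,7] mid=5 arr[5]=37
[6,7] mid=6 arr[6]=41
[7,7] mid=7 arr[7]=46
Total: 4 comparisons


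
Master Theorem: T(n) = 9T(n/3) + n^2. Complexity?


a=9, b=3, c=2. log_3(9)=2 = c=2. Case 2: O(n^c log n) = O(n^2 log n)
Complexity: O(n^2 log n)


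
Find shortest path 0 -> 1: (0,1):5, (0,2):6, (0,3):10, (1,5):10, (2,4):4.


Dijkstra from 0:
Distances: {0: 0, 1: 5, 2: 6, 3: 10, 4: 10, 5: 15}
Shortest distance to 1 = 5, path = [0, 1]


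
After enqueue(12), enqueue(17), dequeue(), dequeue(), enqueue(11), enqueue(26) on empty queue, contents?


enqueue(12) -> [12]
enqueue(17) -> [12, 17]
dequeue() returns 12 -> [17]
dequeue() returns 17 -> []
enqueue(11) -> [11]
enqueue(26) -> [11, 26]
Final queue (front to back): [11, 26]


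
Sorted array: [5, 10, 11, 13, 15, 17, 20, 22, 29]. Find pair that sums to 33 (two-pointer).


Two pointers: lo=0, hi=8
Found pair: (11, 22) summing to 33


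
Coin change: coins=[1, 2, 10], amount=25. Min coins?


dp[0]=0; dp[i]=1+min(dp[i-c] for c in coins)
...dp[20]=2, dp[21]=3, dp[22]=3, dp[23]=4, dp[24]=4, dp[25]=5
Minimum coins for 25 = 5


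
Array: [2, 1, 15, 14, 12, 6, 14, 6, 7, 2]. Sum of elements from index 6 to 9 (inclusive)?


Prefix sums: [0, 2, 3, 18, 32, 44, 50, 64, 70, 77, 79]
Sum[6..9] = prefix[10] - prefix[6] = 79 - 50 = 29


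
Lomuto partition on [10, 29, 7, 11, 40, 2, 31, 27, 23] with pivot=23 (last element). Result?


Elements <= 23 go left of pivot.
Result: [10, 7, 11, 2, 23, 29, 31, 27, 40], pivot at index 4


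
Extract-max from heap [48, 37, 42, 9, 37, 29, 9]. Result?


Max = 48
Replace root with last, heapify down
Resulting heap: [42, 37, 29, 9, 37, 9]


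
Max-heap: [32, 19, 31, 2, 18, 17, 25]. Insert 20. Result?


Append 20: [32, 19, 31, 2, 18, 17, 25, 20]
Bubble up: swap idx 7(20) with idx 3(2); swap idx 3(20) with idx 1(19)
Result: [32, 20, 31, 19, 18, 17, 25, 2]


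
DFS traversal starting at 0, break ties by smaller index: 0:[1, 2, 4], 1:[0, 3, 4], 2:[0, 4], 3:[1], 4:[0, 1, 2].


DFS stack-based: start with [0]
Visit order: [0, 1, 3, 4, 2]


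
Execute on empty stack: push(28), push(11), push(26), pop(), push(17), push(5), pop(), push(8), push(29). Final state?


push(28) -> [28]
push(11) -> [28, 11]
push(26) -> [28, 11, 26]
pop() returns 26 -> [28, 11]
push(17) -> [28, 11, 17]
push(5) -> [28, 11, 17, 5]
pop() returns 5 -> [28, 11, 17]
push(8) -> [28, 11, 17, 8]
push(29) -> [28, 11, 17, 8, 29]
Final stack (bottom to top): [28, 11, 17, 8, 29]


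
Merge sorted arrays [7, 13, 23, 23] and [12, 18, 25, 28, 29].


Compare heads, take smaller each step.
Merged: [7, 12, 13, 18, 23, 23, 25, 28, 29]


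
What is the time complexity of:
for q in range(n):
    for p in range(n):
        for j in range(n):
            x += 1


Per nesting level: O(n) * O(n) * O(n) = O(n^3)
Complexity: O(n^3)


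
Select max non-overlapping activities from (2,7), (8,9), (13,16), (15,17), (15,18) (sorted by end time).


Greedy: pick earliest-ending, then skip overlaps.
Selected (3 activities): [(2, 7), (8, 9), (13, 16)]


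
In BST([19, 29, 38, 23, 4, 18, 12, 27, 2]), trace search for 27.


BST root = 19
Search for 27: compare at each node
Path: [19, 29, 23, 27]


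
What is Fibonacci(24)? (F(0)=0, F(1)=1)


F(n)=F(n-1)+F(n-2)
...F(22)=17711, F(23)=28657, F(24)=46368


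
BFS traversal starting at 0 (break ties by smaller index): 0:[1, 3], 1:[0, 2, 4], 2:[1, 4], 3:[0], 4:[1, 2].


BFS queue: start with [0]
Visit order: [0, 1, 3, 2, 4]


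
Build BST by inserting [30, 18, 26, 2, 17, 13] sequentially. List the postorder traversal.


Root = 30; build tree by BST insertion.
Postorder traversal: [13, 17, 2, 26, 18, 30]


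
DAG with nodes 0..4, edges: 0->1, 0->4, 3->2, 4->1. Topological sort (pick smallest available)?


Kahn's algorithm, process smallest node first
Order: [0, 3, 2, 4, 1]


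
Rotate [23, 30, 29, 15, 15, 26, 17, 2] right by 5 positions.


Right rotate by 5: [15, 15, 26, 17, 2, 23, 30, 29]


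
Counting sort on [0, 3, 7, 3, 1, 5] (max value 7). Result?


Count array: [1, 1, 0, 2, 0, 1, 0, 1]
Reconstruct: [0, 1, 3, 3, 5, 7]


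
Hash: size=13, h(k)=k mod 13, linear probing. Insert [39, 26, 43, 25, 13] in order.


Insertions: 39->slot 0; 26->slot 1; 43->slot 4; 25->slot 12; 13->slot 2
Table: [39, 26, 13, None, 43, None, None, None, None, None, None, None, 25]


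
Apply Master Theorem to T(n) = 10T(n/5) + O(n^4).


a=10, b=5, c=4. log_5(10)=1.431 < c=4. Case 3: O(n^c) = O(n^4)
Complexity: O(n^4)


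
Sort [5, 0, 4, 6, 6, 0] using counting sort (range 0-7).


Count array: [2, 0, 0, 0, 1, 1, 2, 0]
Reconstruct: [0, 0, 4, 5, 6, 6]


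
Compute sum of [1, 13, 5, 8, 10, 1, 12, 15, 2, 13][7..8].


Prefix sums: [0, 1, 14, 19, 27, 37, 38, 50, 65, 67, 80]
Sum[7..8] = prefix[9] - prefix[7] = 67 - 50 = 17


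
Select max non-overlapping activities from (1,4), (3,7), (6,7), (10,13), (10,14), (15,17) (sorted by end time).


Greedy: pick earliest-ending, then skip overlaps.
Selected (4 activities): [(1, 4), (6, 7), (10, 13), (15, 17)]


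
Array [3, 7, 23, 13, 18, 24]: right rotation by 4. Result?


Right rotate by 4: [23, 13, 18, 24, 3, 7]


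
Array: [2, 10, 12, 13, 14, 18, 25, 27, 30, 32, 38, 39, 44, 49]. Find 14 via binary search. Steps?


Search for 14:
[0,13] mid=6 arr[6]=25
[0,5] mid=2 arr[2]=12
[3,5] mid=4 arr[4]=14
Total: 3 comparisons


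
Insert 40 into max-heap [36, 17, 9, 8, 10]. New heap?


Append 40: [36, 17, 9, 8, 10, 40]
Bubble up: swap idx 5(40) with idx 2(9); swap idx 2(40) with idx 0(36)
Result: [40, 17, 36, 8, 10, 9]


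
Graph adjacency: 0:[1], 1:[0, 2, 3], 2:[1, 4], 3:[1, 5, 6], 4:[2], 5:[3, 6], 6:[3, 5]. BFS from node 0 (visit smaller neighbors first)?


BFS queue: start with [0]
Visit order: [0, 1, 2, 3, 4, 5, 6]


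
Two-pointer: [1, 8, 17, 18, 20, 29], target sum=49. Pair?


Two pointers: lo=0, hi=5
Found pair: (20, 29) summing to 49


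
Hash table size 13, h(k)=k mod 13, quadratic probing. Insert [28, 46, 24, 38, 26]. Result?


Insertions: 28->slot 2; 46->slot 7; 24->slot 11; 38->slot 12; 26->slot 0
Table: [26, None, 28, None, None, None, None, 46, None, None, None, 24, 38]


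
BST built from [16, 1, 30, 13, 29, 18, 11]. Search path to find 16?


BST root = 16
Search for 16: compare at each node
Path: [16]


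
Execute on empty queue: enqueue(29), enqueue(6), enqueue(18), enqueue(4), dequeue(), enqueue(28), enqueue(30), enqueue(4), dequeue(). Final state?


enqueue(29) -> [29]
enqueue(6) -> [29, 6]
enqueue(18) -> [29, 6, 18]
enqueue(4) -> [29, 6, 18, 4]
dequeue() returns 29 -> [6, 18, 4]
enqueue(28) -> [6, 18, 4, 28]
enqueue(30) -> [6, 18, 4, 28, 30]
enqueue(4) -> [6, 18, 4, 28, 30, 4]
dequeue() returns 6 -> [18, 4, 28, 30, 4]
Final queue (front to back): [18, 4, 28, 30, 4]


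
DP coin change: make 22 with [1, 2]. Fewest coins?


dp[0]=0; dp[i]=1+min(dp[i-c] for c in coins)
...dp[17]=9, dp[18]=9, dp[19]=10, dp[20]=10, dp[21]=11, dp[22]=11
Minimum coins for 22 = 11


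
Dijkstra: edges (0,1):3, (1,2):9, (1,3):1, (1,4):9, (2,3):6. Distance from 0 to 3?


Dijkstra from 0:
Distances: {0: 0, 1: 3, 2: 10, 3: 4, 4: 12}
Shortest distance to 3 = 4, path = [0, 1, 3]


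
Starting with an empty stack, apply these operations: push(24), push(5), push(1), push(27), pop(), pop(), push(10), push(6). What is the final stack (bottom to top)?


push(24) -> [24]
push(5) -> [24, 5]
push(1) -> [24, 5, 1]
push(27) -> [24, 5, 1, 27]
pop() returns 27 -> [24, 5, 1]
pop() returns 1 -> [24, 5]
push(10) -> [24, 5, 10]
push(6) -> [24, 5, 10, 6]
Final stack (bottom to top): [24, 5, 10, 6]


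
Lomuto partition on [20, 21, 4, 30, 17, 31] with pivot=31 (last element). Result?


Elements <= 31 go left of pivot.
Result: [20, 21, 4, 30, 17, 31], pivot at index 5


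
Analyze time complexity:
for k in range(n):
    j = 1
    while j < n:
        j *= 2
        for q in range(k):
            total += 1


Per nesting level: O(n) * O(log n) * O(n) [triangular over k] = O(n^2 log n)
Complexity: O(n^2 log n)


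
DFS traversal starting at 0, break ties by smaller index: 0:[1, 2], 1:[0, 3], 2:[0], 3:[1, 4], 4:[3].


DFS stack-based: start with [0]
Visit order: [0, 1, 3, 4, 2]


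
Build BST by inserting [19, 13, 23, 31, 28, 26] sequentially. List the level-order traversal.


Root = 19; build tree by BST insertion.
Level-Order traversal: [19, 13, 23, 31, 28, 26]


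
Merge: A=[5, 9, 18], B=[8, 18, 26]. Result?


Compare heads, take smaller each step.
Merged: [5, 8, 9, 18, 18, 26]


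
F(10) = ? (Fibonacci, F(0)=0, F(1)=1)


F(n)=F(n-1)+F(n-2)
...F(8)=21, F(9)=34, F(10)=55


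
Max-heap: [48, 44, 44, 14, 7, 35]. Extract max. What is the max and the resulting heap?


Max = 48
Replace root with last, heapify down
Resulting heap: [44, 35, 44, 14, 7]


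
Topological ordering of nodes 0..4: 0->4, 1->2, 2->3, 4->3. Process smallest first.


Kahn's algorithm, process smallest node first
Order: [0, 1, 2, 4, 3]


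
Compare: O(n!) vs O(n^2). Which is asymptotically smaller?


quadratic grows slower than factorial
O(n^2) is asymptotically smaller; O(n!) grows faster


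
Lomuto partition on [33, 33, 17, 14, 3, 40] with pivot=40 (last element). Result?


Elements <= 40 go left of pivot.
Result: [33, 33, 17, 14, 3, 40], pivot at index 5


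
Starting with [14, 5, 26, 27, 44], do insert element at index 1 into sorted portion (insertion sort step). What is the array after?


After one pass: [5, 14, 26, 27, 44]


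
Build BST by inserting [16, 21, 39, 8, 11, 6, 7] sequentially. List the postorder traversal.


Root = 16; build tree by BST insertion.
Postorder traversal: [7, 6, 11, 8, 39, 21, 16]


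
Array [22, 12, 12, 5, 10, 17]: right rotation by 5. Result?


Right rotate by 5: [12, 12, 5, 10, 17, 22]


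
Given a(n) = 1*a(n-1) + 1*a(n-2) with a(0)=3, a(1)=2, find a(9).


Build bottom-up:
...a(7)=50, a(8)=81, a(9)=1*81+1*50=131


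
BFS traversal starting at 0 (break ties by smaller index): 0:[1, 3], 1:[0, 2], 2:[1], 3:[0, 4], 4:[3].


BFS queue: start with [0]
Visit order: [0, 1, 3, 2, 4]


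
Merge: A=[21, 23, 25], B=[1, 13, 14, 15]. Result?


Compare heads, take smaller each step.
Merged: [1, 13, 14, 15, 21, 23, 25]


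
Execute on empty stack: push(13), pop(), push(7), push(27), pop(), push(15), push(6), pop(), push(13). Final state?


push(13) -> [13]
pop() returns 13 -> []
push(7) -> [7]
push(27) -> [7, 27]
pop() returns 27 -> [7]
push(15) -> [7, 15]
push(6) -> [7, 15, 6]
pop() returns 6 -> [7, 15]
push(13) -> [7, 15, 13]
Final stack (bottom to top): [7, 15, 13]


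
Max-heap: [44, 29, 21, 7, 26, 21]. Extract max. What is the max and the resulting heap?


Max = 44
Replace root with last, heapify down
Resulting heap: [29, 26, 21, 7, 21]


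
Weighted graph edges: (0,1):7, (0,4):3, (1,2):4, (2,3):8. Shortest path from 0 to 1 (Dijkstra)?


Dijkstra from 0:
Distances: {0: 0, 1: 7, 2: 11, 3: 19, 4: 3}
Shortest distance to 1 = 7, path = [0, 1]


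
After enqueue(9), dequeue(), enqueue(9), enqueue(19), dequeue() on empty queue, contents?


enqueue(9) -> [9]
dequeue() returns 9 -> []
enqueue(9) -> [9]
enqueue(19) -> [9, 19]
dequeue() returns 9 -> [19]
Final queue (front to back): [19]


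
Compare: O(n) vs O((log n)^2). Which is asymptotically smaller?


polylogarithmic grows slower than linear
O((log n)^2) is asymptotically smaller; O(n) grows faster


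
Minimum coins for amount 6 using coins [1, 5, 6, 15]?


dp[0]=0; dp[i]=1+min(dp[i-c] for c in coins)
...dp[1]=1, dp[2]=2, dp[3]=3, dp[4]=4, dp[5]=1, dp[6]=1
Minimum coins for 6 = 1


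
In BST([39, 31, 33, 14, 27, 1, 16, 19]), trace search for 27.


BST root = 39
Search for 27: compare at each node
Path: [39, 31, 14, 27]


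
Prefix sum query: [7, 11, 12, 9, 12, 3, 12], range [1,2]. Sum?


Prefix sums: [0, 7, 18, 30, 39, 51, 54, 66]
Sum[1..2] = prefix[3] - prefix[1] = 30 - 7 = 23


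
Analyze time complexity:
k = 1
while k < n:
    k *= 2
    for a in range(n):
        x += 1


Per nesting level: O(log n) * O(n) = O(n log n)
Complexity: O(n log n)


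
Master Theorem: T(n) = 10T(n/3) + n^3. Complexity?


a=10, b=3, c=3. log_3(10)=2.096 < c=3. Case 3: O(n^c) = O(n^3)
Complexity: O(n^3)


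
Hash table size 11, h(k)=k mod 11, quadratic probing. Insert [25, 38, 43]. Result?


Insertions: 25->slot 3; 38->slot 5; 43->slot 10
Table: [None, None, None, 25, None, 38, None, None, None, None, 43]


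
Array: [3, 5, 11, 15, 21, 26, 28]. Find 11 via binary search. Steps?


Search for 11:
[0,6] mid=3 arr[3]=15
[0,2] mid=1 arr[1]=5
[2,2] mid=2 arr[2]=11
Total: 3 comparisons


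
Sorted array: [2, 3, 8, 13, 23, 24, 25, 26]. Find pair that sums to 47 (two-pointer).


Two pointers: lo=0, hi=7
Found pair: (23, 24) summing to 47


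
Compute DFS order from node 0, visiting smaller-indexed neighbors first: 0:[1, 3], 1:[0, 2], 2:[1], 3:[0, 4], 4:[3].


DFS stack-based: start with [0]
Visit order: [0, 1, 2, 3, 4]


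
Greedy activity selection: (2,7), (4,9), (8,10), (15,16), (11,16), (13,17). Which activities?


Greedy: pick earliest-ending, then skip overlaps.
Selected (3 activities): [(2, 7), (8, 10), (15, 16)]


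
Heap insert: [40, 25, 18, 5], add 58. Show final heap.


Append 58: [40, 25, 18, 5, 58]
Bubble up: swap idx 4(58) with idx 1(25); swap idx 1(58) with idx 0(40)
Result: [58, 40, 18, 5, 25]


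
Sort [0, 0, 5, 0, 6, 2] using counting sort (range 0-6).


Count array: [3, 0, 1, 0, 0, 1, 1]
Reconstruct: [0, 0, 0, 2, 5, 6]


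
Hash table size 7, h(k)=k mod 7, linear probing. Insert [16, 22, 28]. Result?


Insertions: 16->slot 2; 22->slot 1; 28->slot 0
Table: [28, 22, 16, None, None, None, None]


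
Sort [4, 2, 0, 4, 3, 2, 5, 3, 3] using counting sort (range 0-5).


Count array: [1, 0, 2, 3, 2, 1]
Reconstruct: [0, 2, 2, 3, 3, 3, 4, 4, 5]


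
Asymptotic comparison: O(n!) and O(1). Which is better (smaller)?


constant grows slower than factorial
O(1) is asymptotically smaller; O(n!) grows faster


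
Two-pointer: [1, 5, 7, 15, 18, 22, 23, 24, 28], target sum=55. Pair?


Two pointers: lo=0, hi=8
No pair sums to 55


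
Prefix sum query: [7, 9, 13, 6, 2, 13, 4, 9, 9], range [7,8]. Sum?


Prefix sums: [0, 7, 16, 29, 35, 37, 50, 54, 63, 72]
Sum[7..8] = prefix[9] - prefix[7] = 72 - 54 = 18


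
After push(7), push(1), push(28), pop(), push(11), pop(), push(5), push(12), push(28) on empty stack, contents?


push(7) -> [7]
push(1) -> [7, 1]
push(28) -> [7, 1, 28]
pop() returns 28 -> [7, 1]
push(11) -> [7, 1, 11]
pop() returns 11 -> [7, 1]
push(5) -> [7, 1, 5]
push(12) -> [7, 1, 5, 12]
push(28) -> [7, 1, 5, 12, 28]
Final stack (bottom to top): [7, 1, 5, 12, 28]


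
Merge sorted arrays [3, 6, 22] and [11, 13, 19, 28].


Compare heads, take smaller each step.
Merged: [3, 6, 11, 13, 19, 22, 28]


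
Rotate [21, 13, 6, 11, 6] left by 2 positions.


Left rotate by 2: [6, 11, 6, 21, 13]


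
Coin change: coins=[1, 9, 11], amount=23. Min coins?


dp[0]=0; dp[i]=1+min(dp[i-c] for c in coins)
...dp[18]=2, dp[19]=3, dp[20]=2, dp[21]=3, dp[22]=2, dp[23]=3
Minimum coins for 23 = 3


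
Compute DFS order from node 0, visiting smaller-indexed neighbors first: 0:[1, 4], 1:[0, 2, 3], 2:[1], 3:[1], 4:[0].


DFS stack-based: start with [0]
Visit order: [0, 1, 2, 3, 4]


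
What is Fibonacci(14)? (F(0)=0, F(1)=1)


F(n)=F(n-1)+F(n-2)
...F(12)=144, F(13)=233, F(14)=377


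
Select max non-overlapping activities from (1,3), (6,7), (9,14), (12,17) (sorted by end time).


Greedy: pick earliest-ending, then skip overlaps.
Selected (3 activities): [(1, 3), (6, 7), (9, 14)]


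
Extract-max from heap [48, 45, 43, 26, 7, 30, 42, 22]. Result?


Max = 48
Replace root with last, heapify down
Resulting heap: [45, 26, 43, 22, 7, 30, 42]


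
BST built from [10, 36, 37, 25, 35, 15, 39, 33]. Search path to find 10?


BST root = 10
Search for 10: compare at each node
Path: [10]


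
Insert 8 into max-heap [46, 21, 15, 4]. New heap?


Append 8: [46, 21, 15, 4, 8]
Bubble up: no swaps needed
Result: [46, 21, 15, 4, 8]


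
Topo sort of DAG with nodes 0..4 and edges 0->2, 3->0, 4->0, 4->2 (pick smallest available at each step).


Kahn's algorithm, process smallest node first
Order: [1, 3, 4, 0, 2]


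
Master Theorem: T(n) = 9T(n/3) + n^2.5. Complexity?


a=9, b=3, c=2.5. log_3(9)=2 < c=2.5. Case 3: O(n^c) = O(n^2.500)
Complexity: O(n^2.500)


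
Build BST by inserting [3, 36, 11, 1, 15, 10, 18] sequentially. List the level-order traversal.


Root = 3; build tree by BST insertion.
Level-Order traversal: [3, 1, 36, 11, 10, 15, 18]


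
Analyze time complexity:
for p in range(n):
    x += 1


Per nesting level: O(n) = O(n)
Complexity: O(n)


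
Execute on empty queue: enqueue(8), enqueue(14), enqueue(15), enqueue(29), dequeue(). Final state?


enqueue(8) -> [8]
enqueue(14) -> [8, 14]
enqueue(15) -> [8, 14, 15]
enqueue(29) -> [8, 14, 15, 29]
dequeue() returns 8 -> [14, 15, 29]
Final queue (front to back): [14, 15, 29]


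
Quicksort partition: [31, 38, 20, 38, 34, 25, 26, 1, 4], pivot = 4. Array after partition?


Elements <= 4 go left of pivot.
Result: [1, 4, 20, 38, 34, 25, 26, 31, 38], pivot at index 1


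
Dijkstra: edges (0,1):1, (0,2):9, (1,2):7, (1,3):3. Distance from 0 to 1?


Dijkstra from 0:
Distances: {0: 0, 1: 1, 2: 8, 3: 4}
Shortest distance to 1 = 1, path = [0, 1]
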